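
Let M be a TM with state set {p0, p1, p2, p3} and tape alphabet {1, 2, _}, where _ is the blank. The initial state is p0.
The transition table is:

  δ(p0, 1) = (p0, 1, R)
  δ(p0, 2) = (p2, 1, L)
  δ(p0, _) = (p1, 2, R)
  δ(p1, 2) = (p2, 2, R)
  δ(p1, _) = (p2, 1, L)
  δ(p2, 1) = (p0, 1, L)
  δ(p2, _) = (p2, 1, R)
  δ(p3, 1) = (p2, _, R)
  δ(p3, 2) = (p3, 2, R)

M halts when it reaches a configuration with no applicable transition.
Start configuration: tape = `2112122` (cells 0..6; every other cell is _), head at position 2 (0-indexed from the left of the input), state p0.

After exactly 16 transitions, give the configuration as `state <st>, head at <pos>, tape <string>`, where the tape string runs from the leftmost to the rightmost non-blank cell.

p0 | 21[1]2122   read 1 → write 1, move R, go to p0
p0 | 211[2]122   read 2 → write 1, move L, go to p2
p2 | 21[1]1122   read 1 → write 1, move L, go to p0
p0 | 2[1]11122   read 1 → write 1, move R, go to p0
p0 | 21[1]1122   read 1 → write 1, move R, go to p0
p0 | 211[1]122   read 1 → write 1, move R, go to p0
p0 | 2111[1]22   read 1 → write 1, move R, go to p0
p0 | 21111[2]2   read 2 → write 1, move L, go to p2
p2 | 2111[1]12   read 1 → write 1, move L, go to p0
p0 | 211[1]112   read 1 → write 1, move R, go to p0
p0 | 2111[1]12   read 1 → write 1, move R, go to p0
p0 | 21111[1]2   read 1 → write 1, move R, go to p0
p0 | 211111[2]   read 2 → write 1, move L, go to p2
p2 | 21111[1]1   read 1 → write 1, move L, go to p0
p0 | 2111[1]11   read 1 → write 1, move R, go to p0
p0 | 21111[1]1   read 1 → write 1, move R, go to p0
p0 | 211111[1]
After 16 steps: state p0, head at 6, tape 2111111.

state p0, head at 6, tape 2111111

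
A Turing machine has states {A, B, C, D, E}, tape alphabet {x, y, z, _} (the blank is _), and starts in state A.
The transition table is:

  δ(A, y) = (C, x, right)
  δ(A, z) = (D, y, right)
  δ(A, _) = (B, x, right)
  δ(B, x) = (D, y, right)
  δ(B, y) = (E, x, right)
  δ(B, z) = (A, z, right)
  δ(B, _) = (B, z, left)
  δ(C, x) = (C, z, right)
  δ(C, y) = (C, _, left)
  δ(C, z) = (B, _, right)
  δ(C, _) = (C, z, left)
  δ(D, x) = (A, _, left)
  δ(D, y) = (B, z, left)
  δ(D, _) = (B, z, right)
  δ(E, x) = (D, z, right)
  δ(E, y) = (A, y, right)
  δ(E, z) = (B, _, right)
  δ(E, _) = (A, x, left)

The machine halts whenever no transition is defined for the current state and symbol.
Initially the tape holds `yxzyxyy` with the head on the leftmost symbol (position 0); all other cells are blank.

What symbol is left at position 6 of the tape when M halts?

state=A head=0 tape=[y]xzyxyy_   (A,y)→(C,x,right)
state=C head=1 tape=x[x]zyxyy_   (C,x)→(C,z,right)
state=C head=2 tape=xz[z]yxyy_   (C,z)→(B,_,right)
state=B head=3 tape=xz_[y]xyy_   (B,y)→(E,x,right)
state=E head=4 tape=xz_x[x]yy_   (E,x)→(D,z,right)
state=D head=5 tape=xz_xz[y]y_   (D,y)→(B,z,left)
state=B head=4 tape=xz_x[z]zy_   (B,z)→(A,z,right)
state=A head=5 tape=xz_xz[z]y_   (A,z)→(D,y,right)
state=D head=6 tape=xz_xzy[y]_   (D,y)→(B,z,left)
state=B head=5 tape=xz_xz[y]z_   (B,y)→(E,x,right)
state=E head=6 tape=xz_xzx[z]_   (E,z)→(B,_,right)
state=B head=7 tape=xz_xzx_[_]   (B,_)→(B,z,left)
state=B head=6 tape=xz_xzx[_]z   (B,_)→(B,z,left)
state=B head=5 tape=xz_xz[x]zz   (B,x)→(D,y,right)
state=D head=6 tape=xz_xzy[z]z
Cell 6 holds z when M halts.

z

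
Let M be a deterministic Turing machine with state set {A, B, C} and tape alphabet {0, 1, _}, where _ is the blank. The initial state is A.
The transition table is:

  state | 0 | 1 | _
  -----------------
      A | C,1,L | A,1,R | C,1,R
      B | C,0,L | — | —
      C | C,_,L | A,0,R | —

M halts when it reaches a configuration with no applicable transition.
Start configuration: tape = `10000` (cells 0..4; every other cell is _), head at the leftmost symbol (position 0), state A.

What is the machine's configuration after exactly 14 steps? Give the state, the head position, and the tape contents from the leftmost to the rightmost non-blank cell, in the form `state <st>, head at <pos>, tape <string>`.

state C, head at 6, tape 000011

state=A head=0 tape=[1]0000__   (A,1)→(A,1,R)
state=A head=1 tape=1[0]000__   (A,0)→(C,1,L)
state=C head=0 tape=[1]1000__   (C,1)→(A,0,R)
state=A head=1 tape=0[1]000__   (A,1)→(A,1,R)
state=A head=2 tape=01[0]00__   (A,0)→(C,1,L)
state=C head=1 tape=0[1]100__   (C,1)→(A,0,R)
state=A head=2 tape=00[1]00__   (A,1)→(A,1,R)
state=A head=3 tape=001[0]0__   (A,0)→(C,1,L)
state=C head=2 tape=00[1]10__   (C,1)→(A,0,R)
state=A head=3 tape=000[1]0__   (A,1)→(A,1,R)
state=A head=4 tape=0001[0]__   (A,0)→(C,1,L)
state=C head=3 tape=000[1]1__   (C,1)→(A,0,R)
state=A head=4 tape=0000[1]__   (A,1)→(A,1,R)
state=A head=5 tape=00001[_]_   (A,_)→(C,1,R)
state=C head=6 tape=000011[_]
After 14 steps: state C, head at 6, tape 000011.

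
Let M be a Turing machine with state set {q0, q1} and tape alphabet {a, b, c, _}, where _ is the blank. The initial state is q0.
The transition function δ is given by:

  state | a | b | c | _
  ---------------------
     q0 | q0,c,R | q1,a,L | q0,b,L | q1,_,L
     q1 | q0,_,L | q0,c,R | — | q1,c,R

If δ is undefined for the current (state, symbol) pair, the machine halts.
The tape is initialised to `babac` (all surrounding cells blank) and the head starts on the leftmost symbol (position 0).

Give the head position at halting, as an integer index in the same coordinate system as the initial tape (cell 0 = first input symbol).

q0 | ___[b]abac   read b → write a, move L, go to q1
q1 | __[_]aabac   read _ → write c, move R, go to q1
q1 | __c[a]abac   read a → write _, move L, go to q0
q0 | __[c]_abac   read c → write b, move L, go to q0
q0 | _[_]b_abac   read _ → write _, move L, go to q1
q1 | [_]_b_abac   read _ → write c, move R, go to q1
q1 | c[_]b_abac   read _ → write c, move R, go to q1
q1 | cc[b]_abac   read b → write c, move R, go to q0
q0 | ccc[_]abac   read _ → write _, move L, go to q1
q1 | cc[c]_abac
At halt the head is at cell -1.

-1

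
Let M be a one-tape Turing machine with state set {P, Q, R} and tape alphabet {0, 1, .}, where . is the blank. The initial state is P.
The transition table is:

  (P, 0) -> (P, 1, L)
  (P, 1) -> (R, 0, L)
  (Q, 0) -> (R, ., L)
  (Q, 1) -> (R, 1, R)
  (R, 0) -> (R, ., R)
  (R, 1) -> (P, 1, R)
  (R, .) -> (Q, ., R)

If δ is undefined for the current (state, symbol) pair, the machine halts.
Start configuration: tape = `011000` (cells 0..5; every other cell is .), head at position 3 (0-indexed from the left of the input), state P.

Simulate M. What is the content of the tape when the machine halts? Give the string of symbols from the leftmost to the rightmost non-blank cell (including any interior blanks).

state=P head=3 tape=011[0]00   (P,0)→(P,1,L)
state=P head=2 tape=01[1]100   (P,1)→(R,0,L)
state=R head=1 tape=0[1]0100   (R,1)→(P,1,R)
state=P head=2 tape=01[0]100   (P,0)→(P,1,L)
state=P head=1 tape=0[1]1100   (P,1)→(R,0,L)
state=R head=0 tape=[0]01100   (R,0)→(R,.,R)
state=R head=1 tape=.[0]1100   (R,0)→(R,.,R)
state=R head=2 tape=..[1]100   (R,1)→(P,1,R)
state=P head=3 tape=..1[1]00   (P,1)→(R,0,L)
state=R head=2 tape=..[1]000   (R,1)→(P,1,R)
state=P head=3 tape=..1[0]00   (P,0)→(P,1,L)
state=P head=2 tape=..[1]100   (P,1)→(R,0,L)
state=R head=1 tape=.[.]0100   (R,.)→(Q,.,R)
state=Q head=2 tape=..[0]100   (Q,0)→(R,.,L)
state=R head=1 tape=.[.].100   (R,.)→(Q,.,R)
state=Q head=2 tape=..[.]100
The non-blank tape span at halt is 100.

100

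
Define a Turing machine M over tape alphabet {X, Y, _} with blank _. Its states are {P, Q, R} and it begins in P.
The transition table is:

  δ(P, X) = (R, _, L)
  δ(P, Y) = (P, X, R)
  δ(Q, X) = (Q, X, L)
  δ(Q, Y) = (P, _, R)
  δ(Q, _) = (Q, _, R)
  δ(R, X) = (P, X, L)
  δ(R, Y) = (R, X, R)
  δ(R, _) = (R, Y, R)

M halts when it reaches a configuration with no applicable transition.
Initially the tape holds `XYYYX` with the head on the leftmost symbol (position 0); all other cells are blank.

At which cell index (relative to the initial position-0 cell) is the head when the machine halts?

-3

P | ___[X]YYYX   read X → write _, move L, go to R
R | __[_]_YYYX   read _ → write Y, move R, go to R
R | __Y[_]YYYX   read _ → write Y, move R, go to R
R | __YY[Y]YYX   read Y → write X, move R, go to R
R | __YYX[Y]YX   read Y → write X, move R, go to R
R | __YYXX[Y]X   read Y → write X, move R, go to R
R | __YYXXX[X]   read X → write X, move L, go to P
P | __YYXX[X]X   read X → write _, move L, go to R
R | __YYX[X]_X   read X → write X, move L, go to P
P | __YY[X]X_X   read X → write _, move L, go to R
R | __Y[Y]_X_X   read Y → write X, move R, go to R
R | __YX[_]X_X   read _ → write Y, move R, go to R
R | __YXY[X]_X   read X → write X, move L, go to P
P | __YX[Y]X_X   read Y → write X, move R, go to P
P | __YXX[X]_X   read X → write _, move L, go to R
R | __YX[X]__X   read X → write X, move L, go to P
P | __Y[X]X__X   read X → write _, move L, go to R
R | __[Y]_X__X   read Y → write X, move R, go to R
R | __X[_]X__X   read _ → write Y, move R, go to R
R | __XY[X]__X   read X → write X, move L, go to P
P | __X[Y]X__X   read Y → write X, move R, go to P
P | __XX[X]__X   read X → write _, move L, go to R
R | __X[X]___X   read X → write X, move L, go to P
P | __[X]X___X   read X → write _, move L, go to R
R | _[_]_X___X   read _ → write Y, move R, go to R
R | _Y[_]X___X   read _ → write Y, move R, go to R
R | _YY[X]___X   read X → write X, move L, go to P
P | _Y[Y]X___X   read Y → write X, move R, go to P
P | _YX[X]___X   read X → write _, move L, go to R
R | _Y[X]____X   read X → write X, move L, go to P
P | _[Y]X____X   read Y → write X, move R, go to P
P | _X[X]____X   read X → write _, move L, go to R
R | _[X]_____X   read X → write X, move L, go to P
P | [_]X_____X
At halt the head is at cell -3.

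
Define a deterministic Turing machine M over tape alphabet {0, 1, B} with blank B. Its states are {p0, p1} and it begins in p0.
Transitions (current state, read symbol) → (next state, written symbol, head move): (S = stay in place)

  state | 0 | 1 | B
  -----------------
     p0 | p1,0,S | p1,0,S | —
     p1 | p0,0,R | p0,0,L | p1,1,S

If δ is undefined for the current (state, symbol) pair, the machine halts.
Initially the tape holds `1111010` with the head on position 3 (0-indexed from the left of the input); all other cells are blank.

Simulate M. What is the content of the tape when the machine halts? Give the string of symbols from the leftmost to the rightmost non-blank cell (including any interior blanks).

p0 | 111[1]010B   read 1 → write 0, move S, go to p1
p1 | 111[0]010B   read 0 → write 0, move R, go to p0
p0 | 1110[0]10B   read 0 → write 0, move S, go to p1
p1 | 1110[0]10B   read 0 → write 0, move R, go to p0
p0 | 11100[1]0B   read 1 → write 0, move S, go to p1
p1 | 11100[0]0B   read 0 → write 0, move R, go to p0
p0 | 111000[0]B   read 0 → write 0, move S, go to p1
p1 | 111000[0]B   read 0 → write 0, move R, go to p0
p0 | 1110000[B]
The non-blank tape span at halt is 1110000.

1110000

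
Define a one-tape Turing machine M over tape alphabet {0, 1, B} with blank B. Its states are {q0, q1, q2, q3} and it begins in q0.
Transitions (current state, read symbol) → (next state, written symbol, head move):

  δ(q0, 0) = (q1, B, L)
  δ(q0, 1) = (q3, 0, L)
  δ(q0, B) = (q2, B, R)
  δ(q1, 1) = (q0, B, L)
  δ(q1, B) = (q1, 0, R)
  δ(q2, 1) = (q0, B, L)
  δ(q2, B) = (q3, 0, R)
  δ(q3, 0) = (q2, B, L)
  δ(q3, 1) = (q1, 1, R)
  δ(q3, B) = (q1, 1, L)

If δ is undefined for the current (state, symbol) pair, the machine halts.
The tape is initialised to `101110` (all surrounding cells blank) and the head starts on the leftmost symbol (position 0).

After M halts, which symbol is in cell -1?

q0 | BBB[1]01110   read 1 → write 0, move L, go to q3
q3 | BB[B]001110   read B → write 1, move L, go to q1
q1 | B[B]1001110   read B → write 0, move R, go to q1
q1 | B0[1]001110   read 1 → write B, move L, go to q0
q0 | B[0]B001110   read 0 → write B, move L, go to q1
q1 | [B]BB001110   read B → write 0, move R, go to q1
q1 | 0[B]B001110   read B → write 0, move R, go to q1
q1 | 00[B]001110   read B → write 0, move R, go to q1
q1 | 000[0]01110
Cell -1 holds 0 when M halts.

0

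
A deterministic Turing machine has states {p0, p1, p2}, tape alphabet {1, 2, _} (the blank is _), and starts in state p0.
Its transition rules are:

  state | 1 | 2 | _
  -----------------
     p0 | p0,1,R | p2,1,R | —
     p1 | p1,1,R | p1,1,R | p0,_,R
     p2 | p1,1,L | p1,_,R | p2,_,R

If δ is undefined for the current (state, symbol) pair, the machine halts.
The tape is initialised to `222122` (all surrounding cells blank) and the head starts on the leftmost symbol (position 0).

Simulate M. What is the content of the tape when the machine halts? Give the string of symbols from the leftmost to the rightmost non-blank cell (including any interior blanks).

1_1111

state=p0 head=0 tape=[2]22122__   (p0,2)→(p2,1,R)
state=p2 head=1 tape=1[2]2122__   (p2,2)→(p1,_,R)
state=p1 head=2 tape=1_[2]122__   (p1,2)→(p1,1,R)
state=p1 head=3 tape=1_1[1]22__   (p1,1)→(p1,1,R)
state=p1 head=4 tape=1_11[2]2__   (p1,2)→(p1,1,R)
state=p1 head=5 tape=1_111[2]__   (p1,2)→(p1,1,R)
state=p1 head=6 tape=1_1111[_]_   (p1,_)→(p0,_,R)
state=p0 head=7 tape=1_1111_[_]
The non-blank tape span at halt is 1_1111.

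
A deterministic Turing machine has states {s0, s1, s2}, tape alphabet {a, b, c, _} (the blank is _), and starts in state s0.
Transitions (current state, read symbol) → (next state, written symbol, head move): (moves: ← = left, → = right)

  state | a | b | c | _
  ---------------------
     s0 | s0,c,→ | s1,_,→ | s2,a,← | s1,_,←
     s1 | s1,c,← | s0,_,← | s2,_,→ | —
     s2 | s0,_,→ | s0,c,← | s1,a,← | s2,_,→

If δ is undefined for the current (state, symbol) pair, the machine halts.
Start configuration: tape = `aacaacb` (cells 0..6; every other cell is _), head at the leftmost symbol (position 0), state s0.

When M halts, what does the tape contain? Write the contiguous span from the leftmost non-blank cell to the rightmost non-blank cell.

c__c

s0 | [a]acaacb_   read a → write c, move →, go to s0
s0 | c[a]caacb_   read a → write c, move →, go to s0
s0 | cc[c]aacb_   read c → write a, move ←, go to s2
s2 | c[c]aaacb_   read c → write a, move ←, go to s1
s1 | [c]aaaacb_   read c → write _, move →, go to s2
s2 | _[a]aaacb_   read a → write _, move →, go to s0
s0 | __[a]aacb_   read a → write c, move →, go to s0
s0 | __c[a]acb_   read a → write c, move →, go to s0
s0 | __cc[a]cb_   read a → write c, move →, go to s0
s0 | __ccc[c]b_   read c → write a, move ←, go to s2
s2 | __cc[c]ab_   read c → write a, move ←, go to s1
s1 | __c[c]aab_   read c → write _, move →, go to s2
s2 | __c_[a]ab_   read a → write _, move →, go to s0
s0 | __c__[a]b_   read a → write c, move →, go to s0
s0 | __c__c[b]_   read b → write _, move →, go to s1
s1 | __c__c_[_]
The non-blank tape span at halt is c__c.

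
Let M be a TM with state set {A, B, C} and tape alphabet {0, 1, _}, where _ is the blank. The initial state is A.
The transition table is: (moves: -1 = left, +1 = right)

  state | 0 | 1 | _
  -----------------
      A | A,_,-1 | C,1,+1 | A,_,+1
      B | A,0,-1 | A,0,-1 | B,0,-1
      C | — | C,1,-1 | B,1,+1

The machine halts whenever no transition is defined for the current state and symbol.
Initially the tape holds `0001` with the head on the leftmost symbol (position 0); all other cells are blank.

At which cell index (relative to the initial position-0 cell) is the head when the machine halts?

state=A head=0 tape=_[0]001__   (A,0)→(A,_,-1)
state=A head=-1 tape=[_]_001__   (A,_)→(A,_,+1)
state=A head=0 tape=_[_]001__   (A,_)→(A,_,+1)
state=A head=1 tape=__[0]01__   (A,0)→(A,_,-1)
state=A head=0 tape=_[_]_01__   (A,_)→(A,_,+1)
state=A head=1 tape=__[_]01__   (A,_)→(A,_,+1)
state=A head=2 tape=___[0]1__   (A,0)→(A,_,-1)
state=A head=1 tape=__[_]_1__   (A,_)→(A,_,+1)
state=A head=2 tape=___[_]1__   (A,_)→(A,_,+1)
state=A head=3 tape=____[1]__   (A,1)→(C,1,+1)
state=C head=4 tape=____1[_]_   (C,_)→(B,1,+1)
state=B head=5 tape=____11[_]   (B,_)→(B,0,-1)
state=B head=4 tape=____1[1]0   (B,1)→(A,0,-1)
state=A head=3 tape=____[1]00   (A,1)→(C,1,+1)
state=C head=4 tape=____1[0]0
At halt the head is at cell 4.

4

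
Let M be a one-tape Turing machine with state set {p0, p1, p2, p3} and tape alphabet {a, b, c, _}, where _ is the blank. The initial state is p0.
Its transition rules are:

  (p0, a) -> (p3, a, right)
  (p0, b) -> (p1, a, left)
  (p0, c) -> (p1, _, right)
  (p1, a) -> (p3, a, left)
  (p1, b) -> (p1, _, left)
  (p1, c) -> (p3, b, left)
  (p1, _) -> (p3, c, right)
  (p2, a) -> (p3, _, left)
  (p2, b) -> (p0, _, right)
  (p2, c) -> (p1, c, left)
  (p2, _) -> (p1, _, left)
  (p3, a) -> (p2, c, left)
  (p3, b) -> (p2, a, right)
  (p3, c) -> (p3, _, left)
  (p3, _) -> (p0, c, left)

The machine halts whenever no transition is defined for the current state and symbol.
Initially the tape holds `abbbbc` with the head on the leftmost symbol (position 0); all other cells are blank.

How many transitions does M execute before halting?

15

p0 | ___[a]bbbbc   read a → write a, move right, go to p3
p3 | ___a[b]bbbc   read b → write a, move right, go to p2
p2 | ___aa[b]bbc   read b → write _, move right, go to p0
p0 | ___aa_[b]bc   read b → write a, move left, go to p1
p1 | ___aa[_]abc   read _ → write c, move right, go to p3
p3 | ___aac[a]bc   read a → write c, move left, go to p2
p2 | ___aa[c]cbc   read c → write c, move left, go to p1
p1 | ___a[a]ccbc   read a → write a, move left, go to p3
p3 | ___[a]accbc   read a → write c, move left, go to p2
p2 | __[_]caccbc   read _ → write _, move left, go to p1
p1 | _[_]_caccbc   read _ → write c, move right, go to p3
p3 | _c[_]caccbc   read _ → write c, move left, go to p0
p0 | _[c]ccaccbc   read c → write _, move right, go to p1
p1 | __[c]caccbc   read c → write b, move left, go to p3
p3 | _[_]bcaccbc   read _ → write c, move left, go to p0
p0 | [_]cbcaccbc
M halts after 15 transitions.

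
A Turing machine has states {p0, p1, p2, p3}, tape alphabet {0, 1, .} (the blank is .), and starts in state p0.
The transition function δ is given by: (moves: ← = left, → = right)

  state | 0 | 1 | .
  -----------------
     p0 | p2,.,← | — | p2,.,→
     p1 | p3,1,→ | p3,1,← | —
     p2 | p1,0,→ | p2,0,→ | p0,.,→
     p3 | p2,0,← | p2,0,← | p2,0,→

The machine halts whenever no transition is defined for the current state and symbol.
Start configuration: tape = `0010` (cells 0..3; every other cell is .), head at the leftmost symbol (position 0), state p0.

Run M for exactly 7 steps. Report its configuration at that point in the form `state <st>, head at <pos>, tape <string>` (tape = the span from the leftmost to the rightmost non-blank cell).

state p0, head at 1, tape 010

p0 | .[0]010   read 0 → write ., move ←, go to p2
p2 | [.].010   read . → write ., move →, go to p0
p0 | .[.]010   read . → write ., move →, go to p2
p2 | ..[0]10   read 0 → write 0, move →, go to p1
p1 | ..0[1]0   read 1 → write 1, move ←, go to p3
p3 | ..[0]10   read 0 → write 0, move ←, go to p2
p2 | .[.]010   read . → write ., move →, go to p0
p0 | ..[0]10
After 7 steps: state p0, head at 1, tape 010.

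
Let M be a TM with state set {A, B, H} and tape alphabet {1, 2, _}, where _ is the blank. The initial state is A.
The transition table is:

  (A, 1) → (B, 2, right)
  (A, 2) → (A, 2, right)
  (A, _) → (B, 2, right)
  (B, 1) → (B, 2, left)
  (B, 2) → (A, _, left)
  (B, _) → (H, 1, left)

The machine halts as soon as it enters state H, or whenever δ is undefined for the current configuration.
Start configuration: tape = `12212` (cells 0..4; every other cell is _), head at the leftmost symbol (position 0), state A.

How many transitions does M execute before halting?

18

state=A head=0 tape=[1]2212_   (A,1)→(B,2,right)
state=B head=1 tape=2[2]212_   (B,2)→(A,_,left)
state=A head=0 tape=[2]_212_   (A,2)→(A,2,right)
state=A head=1 tape=2[_]212_   (A,_)→(B,2,right)
state=B head=2 tape=22[2]12_   (B,2)→(A,_,left)
state=A head=1 tape=2[2]_12_   (A,2)→(A,2,right)
state=A head=2 tape=22[_]12_   (A,_)→(B,2,right)
state=B head=3 tape=222[1]2_   (B,1)→(B,2,left)
state=B head=2 tape=22[2]22_   (B,2)→(A,_,left)
state=A head=1 tape=2[2]_22_   (A,2)→(A,2,right)
state=A head=2 tape=22[_]22_   (A,_)→(B,2,right)
state=B head=3 tape=222[2]2_   (B,2)→(A,_,left)
state=A head=2 tape=22[2]_2_   (A,2)→(A,2,right)
state=A head=3 tape=222[_]2_   (A,_)→(B,2,right)
state=B head=4 tape=2222[2]_   (B,2)→(A,_,left)
state=A head=3 tape=222[2]__   (A,2)→(A,2,right)
state=A head=4 tape=2222[_]_   (A,_)→(B,2,right)
state=B head=5 tape=22222[_]   (B,_)→(H,1,left)
state=H head=4 tape=2222[2]1
M halts after 18 transitions.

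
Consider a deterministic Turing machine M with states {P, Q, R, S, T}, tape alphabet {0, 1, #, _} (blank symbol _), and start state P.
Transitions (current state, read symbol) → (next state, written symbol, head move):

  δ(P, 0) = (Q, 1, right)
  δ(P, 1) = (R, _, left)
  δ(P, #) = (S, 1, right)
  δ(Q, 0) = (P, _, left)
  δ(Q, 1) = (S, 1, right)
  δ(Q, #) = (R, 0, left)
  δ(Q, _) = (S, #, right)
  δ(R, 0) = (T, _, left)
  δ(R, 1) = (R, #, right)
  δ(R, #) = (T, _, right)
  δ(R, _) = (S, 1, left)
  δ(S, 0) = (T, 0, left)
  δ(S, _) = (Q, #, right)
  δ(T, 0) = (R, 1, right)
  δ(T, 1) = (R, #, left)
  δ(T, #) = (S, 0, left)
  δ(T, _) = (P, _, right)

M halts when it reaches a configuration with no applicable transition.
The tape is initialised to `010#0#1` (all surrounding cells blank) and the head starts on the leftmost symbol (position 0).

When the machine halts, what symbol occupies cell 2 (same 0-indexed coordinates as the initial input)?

1

state=P head=0 tape=[0]10#0#1   (P,0)→(Q,1,right)
state=Q head=1 tape=1[1]0#0#1   (Q,1)→(S,1,right)
state=S head=2 tape=11[0]#0#1   (S,0)→(T,0,left)
state=T head=1 tape=1[1]0#0#1   (T,1)→(R,#,left)
state=R head=0 tape=[1]#0#0#1   (R,1)→(R,#,right)
state=R head=1 tape=#[#]0#0#1   (R,#)→(T,_,right)
state=T head=2 tape=#_[0]#0#1   (T,0)→(R,1,right)
state=R head=3 tape=#_1[#]0#1   (R,#)→(T,_,right)
state=T head=4 tape=#_1_[0]#1   (T,0)→(R,1,right)
state=R head=5 tape=#_1_1[#]1   (R,#)→(T,_,right)
state=T head=6 tape=#_1_1_[1]   (T,1)→(R,#,left)
state=R head=5 tape=#_1_1[_]#   (R,_)→(S,1,left)
state=S head=4 tape=#_1_[1]1#
Cell 2 holds 1 when M halts.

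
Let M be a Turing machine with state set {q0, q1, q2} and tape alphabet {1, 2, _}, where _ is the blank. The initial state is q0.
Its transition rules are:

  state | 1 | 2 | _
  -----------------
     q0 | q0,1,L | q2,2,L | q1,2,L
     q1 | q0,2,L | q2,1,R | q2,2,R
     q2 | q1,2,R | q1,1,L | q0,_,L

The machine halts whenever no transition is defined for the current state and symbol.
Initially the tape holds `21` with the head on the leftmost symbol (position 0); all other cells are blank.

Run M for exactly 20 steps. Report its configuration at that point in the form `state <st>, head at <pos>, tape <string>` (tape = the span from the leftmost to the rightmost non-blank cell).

state q0, head at -4, tape 21221

q0 | ____[2]1   read 2 → write 2, move L, go to q2
q2 | ___[_]21   read _ → write _, move L, go to q0
q0 | __[_]_21   read _ → write 2, move L, go to q1
q1 | _[_]2_21   read _ → write 2, move R, go to q2
q2 | _2[2]_21   read 2 → write 1, move L, go to q1
q1 | _[2]1_21   read 2 → write 1, move R, go to q2
q2 | _1[1]_21   read 1 → write 2, move R, go to q1
q1 | _12[_]21   read _ → write 2, move R, go to q2
q2 | _122[2]1   read 2 → write 1, move L, go to q1
q1 | _12[2]11   read 2 → write 1, move R, go to q2
q2 | _121[1]1   read 1 → write 2, move R, go to q1
q1 | _1212[1]   read 1 → write 2, move L, go to q0
q0 | _121[2]2   read 2 → write 2, move L, go to q2
q2 | _12[1]22   read 1 → write 2, move R, go to q1
q1 | _122[2]2   read 2 → write 1, move R, go to q2
q2 | _1221[2]   read 2 → write 1, move L, go to q1
q1 | _122[1]1   read 1 → write 2, move L, go to q0
q0 | _12[2]21   read 2 → write 2, move L, go to q2
q2 | _1[2]221   read 2 → write 1, move L, go to q1
q1 | _[1]1221   read 1 → write 2, move L, go to q0
q0 | [_]21221
After 20 steps: state q0, head at -4, tape 21221.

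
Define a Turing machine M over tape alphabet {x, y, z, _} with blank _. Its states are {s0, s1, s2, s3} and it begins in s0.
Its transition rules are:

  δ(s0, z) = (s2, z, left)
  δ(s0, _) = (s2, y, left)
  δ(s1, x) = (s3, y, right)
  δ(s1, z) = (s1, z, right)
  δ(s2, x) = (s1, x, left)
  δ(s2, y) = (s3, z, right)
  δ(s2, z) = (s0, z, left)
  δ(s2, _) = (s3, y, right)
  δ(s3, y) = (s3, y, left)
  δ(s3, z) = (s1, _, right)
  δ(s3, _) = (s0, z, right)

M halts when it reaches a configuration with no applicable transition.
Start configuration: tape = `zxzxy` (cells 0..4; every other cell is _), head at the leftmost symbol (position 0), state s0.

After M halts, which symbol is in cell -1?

y

state=s0 head=0 tape=_[z]xzxy   (s0,z)→(s2,z,left)
state=s2 head=-1 tape=[_]zxzxy   (s2,_)→(s3,y,right)
state=s3 head=0 tape=y[z]xzxy   (s3,z)→(s1,_,right)
state=s1 head=1 tape=y_[x]zxy   (s1,x)→(s3,y,right)
state=s3 head=2 tape=y_y[z]xy   (s3,z)→(s1,_,right)
state=s1 head=3 tape=y_y_[x]y   (s1,x)→(s3,y,right)
state=s3 head=4 tape=y_y_y[y]   (s3,y)→(s3,y,left)
state=s3 head=3 tape=y_y_[y]y   (s3,y)→(s3,y,left)
state=s3 head=2 tape=y_y[_]yy   (s3,_)→(s0,z,right)
state=s0 head=3 tape=y_yz[y]y
Cell -1 holds y when M halts.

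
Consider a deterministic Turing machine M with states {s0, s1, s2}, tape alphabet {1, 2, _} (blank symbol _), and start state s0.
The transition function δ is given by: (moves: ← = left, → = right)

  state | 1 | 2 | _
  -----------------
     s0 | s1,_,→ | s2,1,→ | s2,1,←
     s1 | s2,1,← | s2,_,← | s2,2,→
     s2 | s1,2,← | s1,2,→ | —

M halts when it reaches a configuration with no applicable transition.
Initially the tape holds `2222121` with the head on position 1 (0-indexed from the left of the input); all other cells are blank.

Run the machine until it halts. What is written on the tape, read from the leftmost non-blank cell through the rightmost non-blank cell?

21222222

state=s0 head=1 tape=2[2]22121__   (s0,2)→(s2,1,→)
state=s2 head=2 tape=21[2]2121__   (s2,2)→(s1,2,→)
state=s1 head=3 tape=212[2]121__   (s1,2)→(s2,_,←)
state=s2 head=2 tape=21[2]_121__   (s2,2)→(s1,2,→)
state=s1 head=3 tape=212[_]121__   (s1,_)→(s2,2,→)
state=s2 head=4 tape=2122[1]21__   (s2,1)→(s1,2,←)
state=s1 head=3 tape=212[2]221__   (s1,2)→(s2,_,←)
state=s2 head=2 tape=21[2]_221__   (s2,2)→(s1,2,→)
state=s1 head=3 tape=212[_]221__   (s1,_)→(s2,2,→)
state=s2 head=4 tape=2122[2]21__   (s2,2)→(s1,2,→)
state=s1 head=5 tape=21222[2]1__   (s1,2)→(s2,_,←)
state=s2 head=4 tape=2122[2]_1__   (s2,2)→(s1,2,→)
state=s1 head=5 tape=21222[_]1__   (s1,_)→(s2,2,→)
state=s2 head=6 tape=212222[1]__   (s2,1)→(s1,2,←)
state=s1 head=5 tape=21222[2]2__   (s1,2)→(s2,_,←)
state=s2 head=4 tape=2122[2]_2__   (s2,2)→(s1,2,→)
state=s1 head=5 tape=21222[_]2__   (s1,_)→(s2,2,→)
state=s2 head=6 tape=212222[2]__   (s2,2)→(s1,2,→)
state=s1 head=7 tape=2122222[_]_   (s1,_)→(s2,2,→)
state=s2 head=8 tape=21222222[_]
The non-blank tape span at halt is 21222222.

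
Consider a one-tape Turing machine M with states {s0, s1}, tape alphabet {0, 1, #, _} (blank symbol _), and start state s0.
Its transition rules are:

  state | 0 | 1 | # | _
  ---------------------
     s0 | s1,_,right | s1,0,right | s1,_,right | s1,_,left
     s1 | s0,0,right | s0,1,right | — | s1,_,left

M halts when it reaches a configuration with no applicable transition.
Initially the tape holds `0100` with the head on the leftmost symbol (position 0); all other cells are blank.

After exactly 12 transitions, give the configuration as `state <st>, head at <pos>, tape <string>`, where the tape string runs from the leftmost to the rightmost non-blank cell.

state s0, head at 4, tape 1_0

state=s0 head=0 tape=[0]100_   (s0,0)→(s1,_,right)
state=s1 head=1 tape=_[1]00_   (s1,1)→(s0,1,right)
state=s0 head=2 tape=_1[0]0_   (s0,0)→(s1,_,right)
state=s1 head=3 tape=_1_[0]_   (s1,0)→(s0,0,right)
state=s0 head=4 tape=_1_0[_]   (s0,_)→(s1,_,left)
state=s1 head=3 tape=_1_[0]_   (s1,0)→(s0,0,right)
state=s0 head=4 tape=_1_0[_]   (s0,_)→(s1,_,left)
state=s1 head=3 tape=_1_[0]_   (s1,0)→(s0,0,right)
state=s0 head=4 tape=_1_0[_]   (s0,_)→(s1,_,left)
state=s1 head=3 tape=_1_[0]_   (s1,0)→(s0,0,right)
state=s0 head=4 tape=_1_0[_]   (s0,_)→(s1,_,left)
state=s1 head=3 tape=_1_[0]_   (s1,0)→(s0,0,right)
state=s0 head=4 tape=_1_0[_]
After 12 steps: state s0, head at 4, tape 1_0.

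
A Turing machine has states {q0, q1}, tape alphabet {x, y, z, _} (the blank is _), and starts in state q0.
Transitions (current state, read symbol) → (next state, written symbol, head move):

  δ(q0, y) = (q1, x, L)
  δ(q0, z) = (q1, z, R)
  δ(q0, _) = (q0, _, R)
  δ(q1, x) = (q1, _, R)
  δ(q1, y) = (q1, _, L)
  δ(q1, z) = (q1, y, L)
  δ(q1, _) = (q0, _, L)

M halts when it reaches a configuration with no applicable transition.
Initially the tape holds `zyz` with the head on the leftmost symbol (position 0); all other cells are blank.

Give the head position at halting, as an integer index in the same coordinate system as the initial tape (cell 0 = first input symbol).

q0 | __[z]yz   read z → write z, move R, go to q1
q1 | __z[y]z   read y → write _, move L, go to q1
q1 | __[z]_z   read z → write y, move L, go to q1
q1 | _[_]y_z   read _ → write _, move L, go to q0
q0 | [_]_y_z   read _ → write _, move R, go to q0
q0 | _[_]y_z   read _ → write _, move R, go to q0
q0 | __[y]_z   read y → write x, move L, go to q1
q1 | _[_]x_z   read _ → write _, move L, go to q0
q0 | [_]_x_z   read _ → write _, move R, go to q0
q0 | _[_]x_z   read _ → write _, move R, go to q0
q0 | __[x]_z
At halt the head is at cell 0.

0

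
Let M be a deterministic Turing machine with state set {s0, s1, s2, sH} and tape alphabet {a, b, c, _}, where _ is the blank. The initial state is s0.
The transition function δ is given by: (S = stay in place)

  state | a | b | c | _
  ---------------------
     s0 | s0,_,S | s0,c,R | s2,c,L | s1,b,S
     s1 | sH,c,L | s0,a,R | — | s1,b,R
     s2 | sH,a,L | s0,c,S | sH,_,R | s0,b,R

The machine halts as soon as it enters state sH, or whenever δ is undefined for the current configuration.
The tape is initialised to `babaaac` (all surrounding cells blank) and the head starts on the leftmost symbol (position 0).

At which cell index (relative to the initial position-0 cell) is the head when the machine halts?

s0 | [b]abaaac   read b → write c, move R, go to s0
s0 | c[a]baaac   read a → write _, move S, go to s0
s0 | c[_]baaac   read _ → write b, move S, go to s1
s1 | c[b]baaac   read b → write a, move R, go to s0
s0 | ca[b]aaac   read b → write c, move R, go to s0
s0 | cac[a]aac   read a → write _, move S, go to s0
s0 | cac[_]aac   read _ → write b, move S, go to s1
s1 | cac[b]aac   read b → write a, move R, go to s0
s0 | caca[a]ac   read a → write _, move S, go to s0
s0 | caca[_]ac   read _ → write b, move S, go to s1
s1 | caca[b]ac   read b → write a, move R, go to s0
s0 | cacaa[a]c   read a → write _, move S, go to s0
s0 | cacaa[_]c   read _ → write b, move S, go to s1
s1 | cacaa[b]c   read b → write a, move R, go to s0
s0 | cacaaa[c]   read c → write c, move L, go to s2
s2 | cacaa[a]c   read a → write a, move L, go to sH
sH | caca[a]ac
At halt the head is at cell 4.

4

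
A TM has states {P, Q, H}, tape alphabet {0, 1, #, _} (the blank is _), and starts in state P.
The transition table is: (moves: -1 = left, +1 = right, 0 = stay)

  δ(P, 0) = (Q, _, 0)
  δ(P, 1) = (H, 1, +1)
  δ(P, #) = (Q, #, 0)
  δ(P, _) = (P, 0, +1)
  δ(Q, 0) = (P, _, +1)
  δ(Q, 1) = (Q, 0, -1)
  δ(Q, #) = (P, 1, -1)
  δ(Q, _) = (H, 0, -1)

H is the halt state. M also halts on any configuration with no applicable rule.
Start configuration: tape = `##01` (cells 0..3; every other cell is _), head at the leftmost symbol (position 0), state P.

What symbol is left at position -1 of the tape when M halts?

0

state=P head=0 tape=_[#]#01   (P,#)→(Q,#,0)
state=Q head=0 tape=_[#]#01   (Q,#)→(P,1,-1)
state=P head=-1 tape=[_]1#01   (P,_)→(P,0,+1)
state=P head=0 tape=0[1]#01   (P,1)→(H,1,+1)
state=H head=1 tape=01[#]01
Cell -1 holds 0 when M halts.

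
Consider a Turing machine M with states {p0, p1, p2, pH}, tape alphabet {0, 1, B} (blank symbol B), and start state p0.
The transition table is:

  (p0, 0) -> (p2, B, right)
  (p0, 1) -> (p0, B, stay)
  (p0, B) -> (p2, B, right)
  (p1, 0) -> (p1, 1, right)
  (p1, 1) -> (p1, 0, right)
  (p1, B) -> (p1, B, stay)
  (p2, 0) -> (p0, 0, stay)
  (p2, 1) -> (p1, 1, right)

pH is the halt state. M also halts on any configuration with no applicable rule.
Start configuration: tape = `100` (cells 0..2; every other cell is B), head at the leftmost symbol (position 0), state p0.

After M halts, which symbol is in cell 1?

B

p0 | [1]00B   read 1 → write B, move stay, go to p0
p0 | [B]00B   read B → write B, move right, go to p2
p2 | B[0]0B   read 0 → write 0, move stay, go to p0
p0 | B[0]0B   read 0 → write B, move right, go to p2
p2 | BB[0]B   read 0 → write 0, move stay, go to p0
p0 | BB[0]B   read 0 → write B, move right, go to p2
p2 | BBB[B]
Cell 1 holds B when M halts.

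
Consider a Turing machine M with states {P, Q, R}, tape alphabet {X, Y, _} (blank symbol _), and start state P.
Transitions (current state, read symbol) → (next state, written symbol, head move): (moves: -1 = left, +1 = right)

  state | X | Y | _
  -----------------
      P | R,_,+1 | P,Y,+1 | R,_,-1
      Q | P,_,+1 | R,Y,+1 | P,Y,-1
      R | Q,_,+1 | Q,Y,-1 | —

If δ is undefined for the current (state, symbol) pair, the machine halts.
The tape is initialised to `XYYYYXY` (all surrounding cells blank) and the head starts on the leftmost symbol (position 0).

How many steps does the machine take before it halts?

4

P | __[X]YYYYXY   read X → write _, move +1, go to R
R | ___[Y]YYYXY   read Y → write Y, move -1, go to Q
Q | __[_]YYYYXY   read _ → write Y, move -1, go to P
P | _[_]YYYYYXY   read _ → write _, move -1, go to R
R | [_]_YYYYYXY
M halts after 4 transitions.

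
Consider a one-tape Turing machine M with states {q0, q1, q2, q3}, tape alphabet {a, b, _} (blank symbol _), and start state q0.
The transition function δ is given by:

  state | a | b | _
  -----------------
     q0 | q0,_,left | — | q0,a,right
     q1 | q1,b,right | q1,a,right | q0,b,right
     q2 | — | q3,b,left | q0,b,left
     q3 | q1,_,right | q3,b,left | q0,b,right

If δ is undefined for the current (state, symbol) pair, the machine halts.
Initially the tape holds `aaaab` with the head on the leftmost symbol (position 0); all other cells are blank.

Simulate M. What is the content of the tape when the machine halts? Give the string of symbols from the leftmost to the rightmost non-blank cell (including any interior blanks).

aaaaaaaab

q0 | ____[a]aaab   read a → write _, move left, go to q0
q0 | ___[_]_aaab   read _ → write a, move right, go to q0
q0 | ___a[_]aaab   read _ → write a, move right, go to q0
q0 | ___aa[a]aab   read a → write _, move left, go to q0
q0 | ___a[a]_aab   read a → write _, move left, go to q0
q0 | ___[a]__aab   read a → write _, move left, go to q0
q0 | __[_]___aab   read _ → write a, move right, go to q0
q0 | __a[_]__aab   read _ → write a, move right, go to q0
q0 | __aa[_]_aab   read _ → write a, move right, go to q0
q0 | __aaa[_]aab   read _ → write a, move right, go to q0
q0 | __aaaa[a]ab   read a → write _, move left, go to q0
q0 | __aaa[a]_ab   read a → write _, move left, go to q0
q0 | __aa[a]__ab   read a → write _, move left, go to q0
q0 | __a[a]___ab   read a → write _, move left, go to q0
q0 | __[a]____ab   read a → write _, move left, go to q0
q0 | _[_]_____ab   read _ → write a, move right, go to q0
q0 | _a[_]____ab   read _ → write a, move right, go to q0
q0 | _aa[_]___ab   read _ → write a, move right, go to q0
q0 | _aaa[_]__ab   read _ → write a, move right, go to q0
q0 | _aaaa[_]_ab   read _ → write a, move right, go to q0
q0 | _aaaaa[_]ab   read _ → write a, move right, go to q0
q0 | _aaaaaa[a]b   read a → write _, move left, go to q0
q0 | _aaaaa[a]_b   read a → write _, move left, go to q0
q0 | _aaaa[a]__b   read a → write _, move left, go to q0
q0 | _aaa[a]___b   read a → write _, move left, go to q0
q0 | _aa[a]____b   read a → write _, move left, go to q0
q0 | _a[a]_____b   read a → write _, move left, go to q0
q0 | _[a]______b   read a → write _, move left, go to q0
q0 | [_]_______b   read _ → write a, move right, go to q0
q0 | a[_]______b   read _ → write a, move right, go to q0
q0 | aa[_]_____b   read _ → write a, move right, go to q0
q0 | aaa[_]____b   read _ → write a, move right, go to q0
q0 | aaaa[_]___b   read _ → write a, move right, go to q0
q0 | aaaaa[_]__b   read _ → write a, move right, go to q0
q0 | aaaaaa[_]_b   read _ → write a, move right, go to q0
q0 | aaaaaaa[_]b   read _ → write a, move right, go to q0
q0 | aaaaaaaa[b]
The non-blank tape span at halt is aaaaaaaab.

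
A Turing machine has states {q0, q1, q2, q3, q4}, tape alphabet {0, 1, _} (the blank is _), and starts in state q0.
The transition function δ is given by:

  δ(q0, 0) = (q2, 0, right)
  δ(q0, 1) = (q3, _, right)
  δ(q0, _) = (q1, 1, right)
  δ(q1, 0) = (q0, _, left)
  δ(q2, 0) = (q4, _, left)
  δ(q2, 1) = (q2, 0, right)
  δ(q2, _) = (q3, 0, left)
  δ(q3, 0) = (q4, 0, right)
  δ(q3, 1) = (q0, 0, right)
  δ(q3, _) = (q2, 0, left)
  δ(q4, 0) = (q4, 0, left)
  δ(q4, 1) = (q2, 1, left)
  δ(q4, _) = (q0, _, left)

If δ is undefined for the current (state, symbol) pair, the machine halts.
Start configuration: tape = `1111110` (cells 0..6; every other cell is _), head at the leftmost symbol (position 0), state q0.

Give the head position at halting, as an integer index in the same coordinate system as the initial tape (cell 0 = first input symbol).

state=q0 head=0 tape=_[1]111110_   (q0,1)→(q3,_,right)
state=q3 head=1 tape=__[1]11110_   (q3,1)→(q0,0,right)
state=q0 head=2 tape=__0[1]1110_   (q0,1)→(q3,_,right)
state=q3 head=3 tape=__0_[1]110_   (q3,1)→(q0,0,right)
state=q0 head=4 tape=__0_0[1]10_   (q0,1)→(q3,_,right)
state=q3 head=5 tape=__0_0_[1]0_   (q3,1)→(q0,0,right)
state=q0 head=6 tape=__0_0_0[0]_   (q0,0)→(q2,0,right)
state=q2 head=7 tape=__0_0_00[_]   (q2,_)→(q3,0,left)
state=q3 head=6 tape=__0_0_0[0]0   (q3,0)→(q4,0,right)
state=q4 head=7 tape=__0_0_00[0]   (q4,0)→(q4,0,left)
state=q4 head=6 tape=__0_0_0[0]0   (q4,0)→(q4,0,left)
state=q4 head=5 tape=__0_0_[0]00   (q4,0)→(q4,0,left)
state=q4 head=4 tape=__0_0[_]000   (q4,_)→(q0,_,left)
state=q0 head=3 tape=__0_[0]_000   (q0,0)→(q2,0,right)
state=q2 head=4 tape=__0_0[_]000   (q2,_)→(q3,0,left)
state=q3 head=3 tape=__0_[0]0000   (q3,0)→(q4,0,right)
state=q4 head=4 tape=__0_0[0]000   (q4,0)→(q4,0,left)
state=q4 head=3 tape=__0_[0]0000   (q4,0)→(q4,0,left)
state=q4 head=2 tape=__0[_]00000   (q4,_)→(q0,_,left)
state=q0 head=1 tape=__[0]_00000   (q0,0)→(q2,0,right)
state=q2 head=2 tape=__0[_]00000   (q2,_)→(q3,0,left)
state=q3 head=1 tape=__[0]000000   (q3,0)→(q4,0,right)
state=q4 head=2 tape=__0[0]00000   (q4,0)→(q4,0,left)
state=q4 head=1 tape=__[0]000000   (q4,0)→(q4,0,left)
state=q4 head=0 tape=_[_]0000000   (q4,_)→(q0,_,left)
state=q0 head=-1 tape=[_]_0000000   (q0,_)→(q1,1,right)
state=q1 head=0 tape=1[_]0000000
At halt the head is at cell 0.

0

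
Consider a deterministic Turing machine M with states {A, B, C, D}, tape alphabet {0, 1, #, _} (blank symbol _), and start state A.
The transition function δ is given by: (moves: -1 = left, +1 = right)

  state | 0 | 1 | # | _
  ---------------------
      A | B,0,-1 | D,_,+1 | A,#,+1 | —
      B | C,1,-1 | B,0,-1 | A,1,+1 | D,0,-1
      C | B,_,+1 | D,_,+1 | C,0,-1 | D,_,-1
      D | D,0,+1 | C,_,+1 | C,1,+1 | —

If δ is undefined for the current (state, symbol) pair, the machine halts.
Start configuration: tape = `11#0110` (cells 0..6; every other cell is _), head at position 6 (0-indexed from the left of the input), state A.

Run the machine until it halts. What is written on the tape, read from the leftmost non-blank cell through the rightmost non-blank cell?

1_0__10

state=A head=6 tape=11#011[0]   (A,0)→(B,0,-1)
state=B head=5 tape=11#01[1]0   (B,1)→(B,0,-1)
state=B head=4 tape=11#0[1]00   (B,1)→(B,0,-1)
state=B head=3 tape=11#[0]000   (B,0)→(C,1,-1)
state=C head=2 tape=11[#]1000   (C,#)→(C,0,-1)
state=C head=1 tape=1[1]01000   (C,1)→(D,_,+1)
state=D head=2 tape=1_[0]1000   (D,0)→(D,0,+1)
state=D head=3 tape=1_0[1]000   (D,1)→(C,_,+1)
state=C head=4 tape=1_0_[0]00   (C,0)→(B,_,+1)
state=B head=5 tape=1_0__[0]0   (B,0)→(C,1,-1)
state=C head=4 tape=1_0_[_]10   (C,_)→(D,_,-1)
state=D head=3 tape=1_0[_]_10
The non-blank tape span at halt is 1_0__10.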